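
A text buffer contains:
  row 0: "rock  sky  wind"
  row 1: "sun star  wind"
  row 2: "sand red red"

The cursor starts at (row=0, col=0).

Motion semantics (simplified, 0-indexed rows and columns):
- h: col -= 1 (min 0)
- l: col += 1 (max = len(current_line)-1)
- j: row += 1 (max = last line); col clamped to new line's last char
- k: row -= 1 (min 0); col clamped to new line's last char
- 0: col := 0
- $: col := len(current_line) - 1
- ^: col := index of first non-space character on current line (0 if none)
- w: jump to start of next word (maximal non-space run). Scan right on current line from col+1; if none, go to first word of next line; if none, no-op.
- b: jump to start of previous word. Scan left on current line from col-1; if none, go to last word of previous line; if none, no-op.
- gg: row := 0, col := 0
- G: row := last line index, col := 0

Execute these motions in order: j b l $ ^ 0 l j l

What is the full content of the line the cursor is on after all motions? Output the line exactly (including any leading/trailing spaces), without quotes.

Answer: sun star  wind

Derivation:
After 1 (j): row=1 col=0 char='s'
After 2 (b): row=0 col=11 char='w'
After 3 (l): row=0 col=12 char='i'
After 4 ($): row=0 col=14 char='d'
After 5 (^): row=0 col=0 char='r'
After 6 (0): row=0 col=0 char='r'
After 7 (l): row=0 col=1 char='o'
After 8 (j): row=1 col=1 char='u'
After 9 (l): row=1 col=2 char='n'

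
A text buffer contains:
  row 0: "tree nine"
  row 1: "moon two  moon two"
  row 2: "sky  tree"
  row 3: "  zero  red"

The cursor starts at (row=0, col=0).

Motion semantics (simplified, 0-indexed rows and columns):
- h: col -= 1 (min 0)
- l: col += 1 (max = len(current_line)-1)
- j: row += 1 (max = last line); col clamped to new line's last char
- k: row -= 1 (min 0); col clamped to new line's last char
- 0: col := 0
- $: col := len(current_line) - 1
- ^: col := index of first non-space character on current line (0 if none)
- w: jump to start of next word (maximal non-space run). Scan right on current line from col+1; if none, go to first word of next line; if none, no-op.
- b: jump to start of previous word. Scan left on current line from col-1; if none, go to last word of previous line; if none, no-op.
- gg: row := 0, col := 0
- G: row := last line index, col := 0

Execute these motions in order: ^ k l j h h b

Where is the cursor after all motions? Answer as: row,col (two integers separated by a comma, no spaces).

After 1 (^): row=0 col=0 char='t'
After 2 (k): row=0 col=0 char='t'
After 3 (l): row=0 col=1 char='r'
After 4 (j): row=1 col=1 char='o'
After 5 (h): row=1 col=0 char='m'
After 6 (h): row=1 col=0 char='m'
After 7 (b): row=0 col=5 char='n'

Answer: 0,5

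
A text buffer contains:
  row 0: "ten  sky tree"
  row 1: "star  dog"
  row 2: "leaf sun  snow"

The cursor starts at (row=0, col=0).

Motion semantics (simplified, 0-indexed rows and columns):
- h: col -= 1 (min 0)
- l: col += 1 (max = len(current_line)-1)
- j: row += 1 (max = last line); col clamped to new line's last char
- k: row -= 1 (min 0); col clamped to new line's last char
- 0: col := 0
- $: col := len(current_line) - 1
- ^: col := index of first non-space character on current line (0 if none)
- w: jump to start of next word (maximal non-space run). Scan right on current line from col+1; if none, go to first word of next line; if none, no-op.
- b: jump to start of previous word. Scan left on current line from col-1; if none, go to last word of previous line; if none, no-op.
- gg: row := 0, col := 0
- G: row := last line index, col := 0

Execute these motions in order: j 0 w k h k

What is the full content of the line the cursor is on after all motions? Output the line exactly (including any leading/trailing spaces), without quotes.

Answer: ten  sky tree

Derivation:
After 1 (j): row=1 col=0 char='s'
After 2 (0): row=1 col=0 char='s'
After 3 (w): row=1 col=6 char='d'
After 4 (k): row=0 col=6 char='k'
After 5 (h): row=0 col=5 char='s'
After 6 (k): row=0 col=5 char='s'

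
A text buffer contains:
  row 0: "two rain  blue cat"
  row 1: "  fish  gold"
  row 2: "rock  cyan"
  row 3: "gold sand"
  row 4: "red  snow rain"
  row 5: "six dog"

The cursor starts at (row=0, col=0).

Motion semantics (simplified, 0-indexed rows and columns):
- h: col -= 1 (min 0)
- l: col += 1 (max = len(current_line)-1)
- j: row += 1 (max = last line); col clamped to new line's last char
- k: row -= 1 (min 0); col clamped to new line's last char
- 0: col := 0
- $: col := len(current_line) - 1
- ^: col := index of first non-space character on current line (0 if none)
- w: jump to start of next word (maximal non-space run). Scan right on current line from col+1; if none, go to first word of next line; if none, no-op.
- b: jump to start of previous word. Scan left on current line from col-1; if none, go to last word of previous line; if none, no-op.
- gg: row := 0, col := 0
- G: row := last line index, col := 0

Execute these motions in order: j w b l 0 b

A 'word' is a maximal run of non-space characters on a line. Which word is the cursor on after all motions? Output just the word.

Answer: two

Derivation:
After 1 (j): row=1 col=0 char='_'
After 2 (w): row=1 col=2 char='f'
After 3 (b): row=0 col=15 char='c'
After 4 (l): row=0 col=16 char='a'
After 5 (0): row=0 col=0 char='t'
After 6 (b): row=0 col=0 char='t'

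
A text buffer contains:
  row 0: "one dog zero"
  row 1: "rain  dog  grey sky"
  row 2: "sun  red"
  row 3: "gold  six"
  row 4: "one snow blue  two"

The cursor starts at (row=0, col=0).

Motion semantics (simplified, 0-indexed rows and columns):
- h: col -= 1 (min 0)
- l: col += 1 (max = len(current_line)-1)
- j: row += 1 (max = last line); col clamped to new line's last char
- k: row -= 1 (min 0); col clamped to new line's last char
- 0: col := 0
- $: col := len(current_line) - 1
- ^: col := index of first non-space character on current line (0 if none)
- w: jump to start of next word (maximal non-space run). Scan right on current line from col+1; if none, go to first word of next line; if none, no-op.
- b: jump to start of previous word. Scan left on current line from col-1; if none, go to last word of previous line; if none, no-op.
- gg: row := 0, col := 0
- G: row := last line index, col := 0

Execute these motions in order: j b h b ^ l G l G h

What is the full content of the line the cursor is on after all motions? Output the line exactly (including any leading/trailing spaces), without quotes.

After 1 (j): row=1 col=0 char='r'
After 2 (b): row=0 col=8 char='z'
After 3 (h): row=0 col=7 char='_'
After 4 (b): row=0 col=4 char='d'
After 5 (^): row=0 col=0 char='o'
After 6 (l): row=0 col=1 char='n'
After 7 (G): row=4 col=0 char='o'
After 8 (l): row=4 col=1 char='n'
After 9 (G): row=4 col=0 char='o'
After 10 (h): row=4 col=0 char='o'

Answer: one snow blue  two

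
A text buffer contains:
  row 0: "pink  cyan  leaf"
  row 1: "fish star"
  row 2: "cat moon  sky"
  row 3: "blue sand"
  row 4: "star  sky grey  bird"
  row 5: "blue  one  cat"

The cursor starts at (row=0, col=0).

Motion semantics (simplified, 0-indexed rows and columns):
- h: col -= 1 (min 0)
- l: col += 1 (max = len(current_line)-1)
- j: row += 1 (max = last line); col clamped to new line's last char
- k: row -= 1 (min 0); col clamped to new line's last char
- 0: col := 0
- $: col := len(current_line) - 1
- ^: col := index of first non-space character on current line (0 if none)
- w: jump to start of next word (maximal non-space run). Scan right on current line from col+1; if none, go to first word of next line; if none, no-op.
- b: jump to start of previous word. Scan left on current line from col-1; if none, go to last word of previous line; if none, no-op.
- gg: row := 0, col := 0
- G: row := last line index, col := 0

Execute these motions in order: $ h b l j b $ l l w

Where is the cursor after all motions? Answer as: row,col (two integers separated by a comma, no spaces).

Answer: 2,0

Derivation:
After 1 ($): row=0 col=15 char='f'
After 2 (h): row=0 col=14 char='a'
After 3 (b): row=0 col=12 char='l'
After 4 (l): row=0 col=13 char='e'
After 5 (j): row=1 col=8 char='r'
After 6 (b): row=1 col=5 char='s'
After 7 ($): row=1 col=8 char='r'
After 8 (l): row=1 col=8 char='r'
After 9 (l): row=1 col=8 char='r'
After 10 (w): row=2 col=0 char='c'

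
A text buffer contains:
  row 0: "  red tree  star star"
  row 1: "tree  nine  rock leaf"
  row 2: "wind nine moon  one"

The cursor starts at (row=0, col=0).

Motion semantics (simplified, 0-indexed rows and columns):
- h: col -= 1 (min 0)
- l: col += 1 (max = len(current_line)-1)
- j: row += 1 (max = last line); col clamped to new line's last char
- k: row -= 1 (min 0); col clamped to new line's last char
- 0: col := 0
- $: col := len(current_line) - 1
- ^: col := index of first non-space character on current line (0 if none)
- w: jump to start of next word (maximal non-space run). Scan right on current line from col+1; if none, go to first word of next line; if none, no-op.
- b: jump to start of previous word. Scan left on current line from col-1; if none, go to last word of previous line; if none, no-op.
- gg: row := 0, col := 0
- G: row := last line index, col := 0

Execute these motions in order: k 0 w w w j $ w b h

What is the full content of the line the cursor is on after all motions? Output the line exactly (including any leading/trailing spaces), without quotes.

After 1 (k): row=0 col=0 char='_'
After 2 (0): row=0 col=0 char='_'
After 3 (w): row=0 col=2 char='r'
After 4 (w): row=0 col=6 char='t'
After 5 (w): row=0 col=12 char='s'
After 6 (j): row=1 col=12 char='r'
After 7 ($): row=1 col=20 char='f'
After 8 (w): row=2 col=0 char='w'
After 9 (b): row=1 col=17 char='l'
After 10 (h): row=1 col=16 char='_'

Answer: tree  nine  rock leaf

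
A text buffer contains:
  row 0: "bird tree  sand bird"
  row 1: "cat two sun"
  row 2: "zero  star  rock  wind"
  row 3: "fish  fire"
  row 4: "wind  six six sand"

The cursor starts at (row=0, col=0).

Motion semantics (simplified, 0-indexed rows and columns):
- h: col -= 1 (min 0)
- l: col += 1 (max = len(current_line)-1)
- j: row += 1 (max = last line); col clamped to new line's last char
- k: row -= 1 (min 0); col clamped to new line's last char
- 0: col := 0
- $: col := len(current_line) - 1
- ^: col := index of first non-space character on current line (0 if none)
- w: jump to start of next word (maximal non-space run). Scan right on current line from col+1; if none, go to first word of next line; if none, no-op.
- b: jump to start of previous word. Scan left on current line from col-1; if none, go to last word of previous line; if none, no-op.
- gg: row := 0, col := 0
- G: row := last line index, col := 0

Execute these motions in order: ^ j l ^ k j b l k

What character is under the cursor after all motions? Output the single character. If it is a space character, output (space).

After 1 (^): row=0 col=0 char='b'
After 2 (j): row=1 col=0 char='c'
After 3 (l): row=1 col=1 char='a'
After 4 (^): row=1 col=0 char='c'
After 5 (k): row=0 col=0 char='b'
After 6 (j): row=1 col=0 char='c'
After 7 (b): row=0 col=16 char='b'
After 8 (l): row=0 col=17 char='i'
After 9 (k): row=0 col=17 char='i'

Answer: i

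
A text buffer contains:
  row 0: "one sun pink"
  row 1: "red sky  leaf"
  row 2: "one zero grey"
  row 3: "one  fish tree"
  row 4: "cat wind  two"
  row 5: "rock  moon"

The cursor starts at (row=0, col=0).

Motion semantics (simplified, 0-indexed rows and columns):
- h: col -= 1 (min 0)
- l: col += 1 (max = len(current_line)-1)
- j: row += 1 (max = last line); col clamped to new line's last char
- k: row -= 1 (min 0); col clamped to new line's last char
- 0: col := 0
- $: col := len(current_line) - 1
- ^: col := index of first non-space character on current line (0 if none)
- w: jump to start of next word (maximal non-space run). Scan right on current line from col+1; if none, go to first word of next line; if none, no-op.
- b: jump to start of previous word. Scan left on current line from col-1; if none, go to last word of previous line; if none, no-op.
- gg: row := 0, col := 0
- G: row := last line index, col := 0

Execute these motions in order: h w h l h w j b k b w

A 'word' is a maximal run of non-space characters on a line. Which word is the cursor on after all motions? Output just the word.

After 1 (h): row=0 col=0 char='o'
After 2 (w): row=0 col=4 char='s'
After 3 (h): row=0 col=3 char='_'
After 4 (l): row=0 col=4 char='s'
After 5 (h): row=0 col=3 char='_'
After 6 (w): row=0 col=4 char='s'
After 7 (j): row=1 col=4 char='s'
After 8 (b): row=1 col=0 char='r'
After 9 (k): row=0 col=0 char='o'
After 10 (b): row=0 col=0 char='o'
After 11 (w): row=0 col=4 char='s'

Answer: sun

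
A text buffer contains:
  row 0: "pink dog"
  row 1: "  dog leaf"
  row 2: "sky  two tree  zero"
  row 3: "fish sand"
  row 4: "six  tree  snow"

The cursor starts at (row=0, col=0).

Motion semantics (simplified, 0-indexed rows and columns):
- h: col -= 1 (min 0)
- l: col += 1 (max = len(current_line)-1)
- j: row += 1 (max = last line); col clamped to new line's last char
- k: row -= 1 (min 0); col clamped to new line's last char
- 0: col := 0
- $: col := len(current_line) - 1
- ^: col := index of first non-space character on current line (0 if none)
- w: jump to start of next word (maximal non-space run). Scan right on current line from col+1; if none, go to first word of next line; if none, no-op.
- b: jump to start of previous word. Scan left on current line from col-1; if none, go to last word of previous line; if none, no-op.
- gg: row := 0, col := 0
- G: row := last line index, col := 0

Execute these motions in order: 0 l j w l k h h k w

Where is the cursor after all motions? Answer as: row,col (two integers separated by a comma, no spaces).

Answer: 0,5

Derivation:
After 1 (0): row=0 col=0 char='p'
After 2 (l): row=0 col=1 char='i'
After 3 (j): row=1 col=1 char='_'
After 4 (w): row=1 col=2 char='d'
After 5 (l): row=1 col=3 char='o'
After 6 (k): row=0 col=3 char='k'
After 7 (h): row=0 col=2 char='n'
After 8 (h): row=0 col=1 char='i'
After 9 (k): row=0 col=1 char='i'
After 10 (w): row=0 col=5 char='d'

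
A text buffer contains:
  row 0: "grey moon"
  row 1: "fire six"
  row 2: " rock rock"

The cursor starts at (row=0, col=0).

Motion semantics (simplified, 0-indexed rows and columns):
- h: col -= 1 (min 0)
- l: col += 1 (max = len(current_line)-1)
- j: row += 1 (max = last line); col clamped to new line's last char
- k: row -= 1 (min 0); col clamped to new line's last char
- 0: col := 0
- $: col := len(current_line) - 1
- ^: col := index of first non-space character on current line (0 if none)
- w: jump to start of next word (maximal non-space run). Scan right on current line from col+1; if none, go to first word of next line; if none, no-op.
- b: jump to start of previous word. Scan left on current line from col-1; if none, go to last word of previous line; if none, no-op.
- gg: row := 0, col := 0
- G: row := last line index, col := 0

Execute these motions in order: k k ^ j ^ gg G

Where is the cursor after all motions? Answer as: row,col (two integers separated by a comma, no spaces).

Answer: 2,0

Derivation:
After 1 (k): row=0 col=0 char='g'
After 2 (k): row=0 col=0 char='g'
After 3 (^): row=0 col=0 char='g'
After 4 (j): row=1 col=0 char='f'
After 5 (^): row=1 col=0 char='f'
After 6 (gg): row=0 col=0 char='g'
After 7 (G): row=2 col=0 char='_'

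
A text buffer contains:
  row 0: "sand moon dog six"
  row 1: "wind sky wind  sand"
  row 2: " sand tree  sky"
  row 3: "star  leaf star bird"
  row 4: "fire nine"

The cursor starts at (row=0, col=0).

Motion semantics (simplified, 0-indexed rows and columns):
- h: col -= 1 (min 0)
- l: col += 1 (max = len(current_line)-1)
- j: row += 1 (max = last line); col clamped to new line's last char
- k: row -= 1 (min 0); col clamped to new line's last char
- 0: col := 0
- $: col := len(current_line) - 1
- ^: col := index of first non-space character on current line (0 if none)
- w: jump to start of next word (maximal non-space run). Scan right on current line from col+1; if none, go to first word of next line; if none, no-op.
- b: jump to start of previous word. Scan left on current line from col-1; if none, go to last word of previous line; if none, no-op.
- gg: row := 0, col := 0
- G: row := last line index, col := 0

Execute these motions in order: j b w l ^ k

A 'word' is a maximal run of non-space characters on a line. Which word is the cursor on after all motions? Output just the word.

Answer: sand

Derivation:
After 1 (j): row=1 col=0 char='w'
After 2 (b): row=0 col=14 char='s'
After 3 (w): row=1 col=0 char='w'
After 4 (l): row=1 col=1 char='i'
After 5 (^): row=1 col=0 char='w'
After 6 (k): row=0 col=0 char='s'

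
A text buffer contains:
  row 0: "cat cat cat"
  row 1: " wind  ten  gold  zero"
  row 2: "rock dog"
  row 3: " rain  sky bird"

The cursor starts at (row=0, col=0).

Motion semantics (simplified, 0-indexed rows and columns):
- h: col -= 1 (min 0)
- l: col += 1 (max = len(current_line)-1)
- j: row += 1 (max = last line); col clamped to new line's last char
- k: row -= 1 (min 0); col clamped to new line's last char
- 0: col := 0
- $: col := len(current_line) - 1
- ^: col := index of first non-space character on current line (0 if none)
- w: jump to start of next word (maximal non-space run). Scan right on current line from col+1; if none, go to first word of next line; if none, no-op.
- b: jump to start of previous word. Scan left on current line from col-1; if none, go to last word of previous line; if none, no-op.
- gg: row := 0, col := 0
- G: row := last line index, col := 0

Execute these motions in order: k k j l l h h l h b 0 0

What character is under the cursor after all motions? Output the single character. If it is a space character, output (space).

After 1 (k): row=0 col=0 char='c'
After 2 (k): row=0 col=0 char='c'
After 3 (j): row=1 col=0 char='_'
After 4 (l): row=1 col=1 char='w'
After 5 (l): row=1 col=2 char='i'
After 6 (h): row=1 col=1 char='w'
After 7 (h): row=1 col=0 char='_'
After 8 (l): row=1 col=1 char='w'
After 9 (h): row=1 col=0 char='_'
After 10 (b): row=0 col=8 char='c'
After 11 (0): row=0 col=0 char='c'
After 12 (0): row=0 col=0 char='c'

Answer: c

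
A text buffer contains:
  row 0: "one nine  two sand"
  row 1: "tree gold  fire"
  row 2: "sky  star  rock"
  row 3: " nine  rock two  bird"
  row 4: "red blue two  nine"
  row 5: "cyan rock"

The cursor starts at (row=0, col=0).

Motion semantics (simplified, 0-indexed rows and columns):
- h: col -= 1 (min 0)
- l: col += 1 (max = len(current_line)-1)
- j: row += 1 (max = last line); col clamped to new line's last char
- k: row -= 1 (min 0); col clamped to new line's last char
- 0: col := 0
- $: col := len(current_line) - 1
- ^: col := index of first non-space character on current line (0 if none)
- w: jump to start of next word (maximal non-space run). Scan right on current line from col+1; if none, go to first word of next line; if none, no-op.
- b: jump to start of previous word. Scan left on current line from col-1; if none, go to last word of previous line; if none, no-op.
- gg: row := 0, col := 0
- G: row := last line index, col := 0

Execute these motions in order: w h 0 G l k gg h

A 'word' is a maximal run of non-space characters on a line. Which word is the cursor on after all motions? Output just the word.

After 1 (w): row=0 col=4 char='n'
After 2 (h): row=0 col=3 char='_'
After 3 (0): row=0 col=0 char='o'
After 4 (G): row=5 col=0 char='c'
After 5 (l): row=5 col=1 char='y'
After 6 (k): row=4 col=1 char='e'
After 7 (gg): row=0 col=0 char='o'
After 8 (h): row=0 col=0 char='o'

Answer: one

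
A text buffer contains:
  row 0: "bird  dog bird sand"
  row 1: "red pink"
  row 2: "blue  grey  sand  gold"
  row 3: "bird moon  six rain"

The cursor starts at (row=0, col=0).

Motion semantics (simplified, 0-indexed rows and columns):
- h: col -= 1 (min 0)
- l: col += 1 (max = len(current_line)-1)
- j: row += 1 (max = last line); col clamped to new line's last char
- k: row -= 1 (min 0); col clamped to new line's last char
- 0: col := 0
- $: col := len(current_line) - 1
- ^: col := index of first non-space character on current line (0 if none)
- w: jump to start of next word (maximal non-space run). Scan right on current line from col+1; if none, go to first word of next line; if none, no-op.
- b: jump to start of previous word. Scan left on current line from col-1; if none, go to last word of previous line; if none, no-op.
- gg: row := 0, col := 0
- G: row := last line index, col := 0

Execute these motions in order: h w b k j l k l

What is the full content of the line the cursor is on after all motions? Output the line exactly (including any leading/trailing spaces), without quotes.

Answer: bird  dog bird sand

Derivation:
After 1 (h): row=0 col=0 char='b'
After 2 (w): row=0 col=6 char='d'
After 3 (b): row=0 col=0 char='b'
After 4 (k): row=0 col=0 char='b'
After 5 (j): row=1 col=0 char='r'
After 6 (l): row=1 col=1 char='e'
After 7 (k): row=0 col=1 char='i'
After 8 (l): row=0 col=2 char='r'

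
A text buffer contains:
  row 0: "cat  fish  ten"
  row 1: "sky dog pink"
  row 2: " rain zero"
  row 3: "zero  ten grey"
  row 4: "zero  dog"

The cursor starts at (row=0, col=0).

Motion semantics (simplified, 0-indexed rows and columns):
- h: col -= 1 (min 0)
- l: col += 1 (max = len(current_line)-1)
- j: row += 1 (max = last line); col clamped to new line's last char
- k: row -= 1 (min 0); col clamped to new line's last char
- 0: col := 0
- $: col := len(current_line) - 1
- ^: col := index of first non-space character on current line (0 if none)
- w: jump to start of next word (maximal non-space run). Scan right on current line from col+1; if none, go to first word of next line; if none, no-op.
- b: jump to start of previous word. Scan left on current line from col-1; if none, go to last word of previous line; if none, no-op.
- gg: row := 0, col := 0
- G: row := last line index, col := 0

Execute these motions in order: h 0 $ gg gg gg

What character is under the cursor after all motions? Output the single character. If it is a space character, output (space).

Answer: c

Derivation:
After 1 (h): row=0 col=0 char='c'
After 2 (0): row=0 col=0 char='c'
After 3 ($): row=0 col=13 char='n'
After 4 (gg): row=0 col=0 char='c'
After 5 (gg): row=0 col=0 char='c'
After 6 (gg): row=0 col=0 char='c'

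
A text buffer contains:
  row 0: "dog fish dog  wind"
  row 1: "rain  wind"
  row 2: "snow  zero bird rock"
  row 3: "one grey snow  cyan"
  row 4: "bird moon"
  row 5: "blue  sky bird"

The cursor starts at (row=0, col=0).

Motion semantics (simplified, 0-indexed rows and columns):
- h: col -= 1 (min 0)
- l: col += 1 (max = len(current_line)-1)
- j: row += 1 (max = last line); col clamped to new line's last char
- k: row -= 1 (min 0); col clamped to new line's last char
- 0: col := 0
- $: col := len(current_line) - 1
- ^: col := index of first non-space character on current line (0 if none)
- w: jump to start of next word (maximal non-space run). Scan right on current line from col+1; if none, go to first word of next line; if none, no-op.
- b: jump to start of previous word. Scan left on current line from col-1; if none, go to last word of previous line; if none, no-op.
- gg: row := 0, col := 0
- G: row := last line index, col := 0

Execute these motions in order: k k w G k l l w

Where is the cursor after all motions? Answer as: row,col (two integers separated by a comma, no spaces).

After 1 (k): row=0 col=0 char='d'
After 2 (k): row=0 col=0 char='d'
After 3 (w): row=0 col=4 char='f'
After 4 (G): row=5 col=0 char='b'
After 5 (k): row=4 col=0 char='b'
After 6 (l): row=4 col=1 char='i'
After 7 (l): row=4 col=2 char='r'
After 8 (w): row=4 col=5 char='m'

Answer: 4,5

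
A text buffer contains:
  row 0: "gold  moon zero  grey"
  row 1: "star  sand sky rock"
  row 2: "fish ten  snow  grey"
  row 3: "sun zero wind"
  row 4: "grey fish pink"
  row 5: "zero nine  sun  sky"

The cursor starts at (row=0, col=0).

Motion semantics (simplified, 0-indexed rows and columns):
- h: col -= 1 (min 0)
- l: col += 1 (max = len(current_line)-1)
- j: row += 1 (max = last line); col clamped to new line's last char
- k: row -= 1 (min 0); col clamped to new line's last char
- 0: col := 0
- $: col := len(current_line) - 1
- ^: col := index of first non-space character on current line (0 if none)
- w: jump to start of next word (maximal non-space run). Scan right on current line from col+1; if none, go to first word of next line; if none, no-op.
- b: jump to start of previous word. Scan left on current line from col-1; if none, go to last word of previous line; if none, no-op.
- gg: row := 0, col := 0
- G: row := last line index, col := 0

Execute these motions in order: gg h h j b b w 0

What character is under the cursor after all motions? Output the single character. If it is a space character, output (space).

Answer: g

Derivation:
After 1 (gg): row=0 col=0 char='g'
After 2 (h): row=0 col=0 char='g'
After 3 (h): row=0 col=0 char='g'
After 4 (j): row=1 col=0 char='s'
After 5 (b): row=0 col=17 char='g'
After 6 (b): row=0 col=11 char='z'
After 7 (w): row=0 col=17 char='g'
After 8 (0): row=0 col=0 char='g'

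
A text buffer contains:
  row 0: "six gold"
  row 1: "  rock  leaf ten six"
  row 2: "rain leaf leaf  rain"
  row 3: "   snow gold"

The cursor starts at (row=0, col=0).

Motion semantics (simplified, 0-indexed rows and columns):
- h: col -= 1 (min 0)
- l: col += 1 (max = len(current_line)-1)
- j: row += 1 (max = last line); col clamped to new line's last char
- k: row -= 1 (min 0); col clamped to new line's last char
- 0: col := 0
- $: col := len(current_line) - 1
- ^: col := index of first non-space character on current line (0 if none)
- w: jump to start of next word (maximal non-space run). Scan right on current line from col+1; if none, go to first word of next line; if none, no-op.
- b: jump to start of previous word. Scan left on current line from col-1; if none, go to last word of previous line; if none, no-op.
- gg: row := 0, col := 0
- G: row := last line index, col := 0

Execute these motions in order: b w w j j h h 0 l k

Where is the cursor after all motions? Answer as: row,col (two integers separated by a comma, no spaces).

Answer: 2,1

Derivation:
After 1 (b): row=0 col=0 char='s'
After 2 (w): row=0 col=4 char='g'
After 3 (w): row=1 col=2 char='r'
After 4 (j): row=2 col=2 char='i'
After 5 (j): row=3 col=2 char='_'
After 6 (h): row=3 col=1 char='_'
After 7 (h): row=3 col=0 char='_'
After 8 (0): row=3 col=0 char='_'
After 9 (l): row=3 col=1 char='_'
After 10 (k): row=2 col=1 char='a'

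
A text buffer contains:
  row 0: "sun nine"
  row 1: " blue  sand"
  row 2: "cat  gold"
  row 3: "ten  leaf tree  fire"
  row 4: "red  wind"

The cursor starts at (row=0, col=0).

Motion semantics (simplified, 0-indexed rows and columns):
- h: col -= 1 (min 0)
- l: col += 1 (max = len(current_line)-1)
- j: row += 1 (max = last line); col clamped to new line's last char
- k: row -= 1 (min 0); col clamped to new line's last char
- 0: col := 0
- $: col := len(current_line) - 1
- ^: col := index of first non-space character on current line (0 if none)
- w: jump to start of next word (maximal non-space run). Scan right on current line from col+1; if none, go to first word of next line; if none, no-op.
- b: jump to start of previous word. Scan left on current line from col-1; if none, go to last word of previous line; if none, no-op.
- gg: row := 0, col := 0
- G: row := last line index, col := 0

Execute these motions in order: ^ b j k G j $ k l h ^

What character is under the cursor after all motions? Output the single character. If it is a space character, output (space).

After 1 (^): row=0 col=0 char='s'
After 2 (b): row=0 col=0 char='s'
After 3 (j): row=1 col=0 char='_'
After 4 (k): row=0 col=0 char='s'
After 5 (G): row=4 col=0 char='r'
After 6 (j): row=4 col=0 char='r'
After 7 ($): row=4 col=8 char='d'
After 8 (k): row=3 col=8 char='f'
After 9 (l): row=3 col=9 char='_'
After 10 (h): row=3 col=8 char='f'
After 11 (^): row=3 col=0 char='t'

Answer: t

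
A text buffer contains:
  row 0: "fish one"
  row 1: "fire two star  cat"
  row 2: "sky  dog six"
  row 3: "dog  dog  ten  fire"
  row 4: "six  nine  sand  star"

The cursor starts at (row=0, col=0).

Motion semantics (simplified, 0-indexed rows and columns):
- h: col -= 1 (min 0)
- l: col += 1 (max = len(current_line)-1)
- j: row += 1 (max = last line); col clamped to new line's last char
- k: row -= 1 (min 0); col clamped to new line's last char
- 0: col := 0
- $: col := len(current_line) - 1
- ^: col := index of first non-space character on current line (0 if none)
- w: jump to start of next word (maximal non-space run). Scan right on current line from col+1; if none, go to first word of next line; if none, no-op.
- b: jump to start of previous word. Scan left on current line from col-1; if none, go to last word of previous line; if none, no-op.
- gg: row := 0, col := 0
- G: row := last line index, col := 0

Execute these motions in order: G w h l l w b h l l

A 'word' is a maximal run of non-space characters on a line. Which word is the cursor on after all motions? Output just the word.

After 1 (G): row=4 col=0 char='s'
After 2 (w): row=4 col=5 char='n'
After 3 (h): row=4 col=4 char='_'
After 4 (l): row=4 col=5 char='n'
After 5 (l): row=4 col=6 char='i'
After 6 (w): row=4 col=11 char='s'
After 7 (b): row=4 col=5 char='n'
After 8 (h): row=4 col=4 char='_'
After 9 (l): row=4 col=5 char='n'
After 10 (l): row=4 col=6 char='i'

Answer: nine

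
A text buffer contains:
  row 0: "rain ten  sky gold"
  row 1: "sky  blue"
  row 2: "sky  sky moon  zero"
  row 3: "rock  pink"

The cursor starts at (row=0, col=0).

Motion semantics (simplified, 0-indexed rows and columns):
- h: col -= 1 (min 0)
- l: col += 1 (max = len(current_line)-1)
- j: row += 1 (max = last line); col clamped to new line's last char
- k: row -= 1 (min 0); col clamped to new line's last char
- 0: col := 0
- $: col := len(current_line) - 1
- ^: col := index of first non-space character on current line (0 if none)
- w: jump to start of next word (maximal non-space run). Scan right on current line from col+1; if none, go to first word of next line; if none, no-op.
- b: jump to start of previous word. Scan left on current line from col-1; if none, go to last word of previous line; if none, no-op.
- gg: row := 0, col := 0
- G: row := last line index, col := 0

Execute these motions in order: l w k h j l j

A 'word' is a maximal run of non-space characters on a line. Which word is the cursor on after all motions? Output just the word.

After 1 (l): row=0 col=1 char='a'
After 2 (w): row=0 col=5 char='t'
After 3 (k): row=0 col=5 char='t'
After 4 (h): row=0 col=4 char='_'
After 5 (j): row=1 col=4 char='_'
After 6 (l): row=1 col=5 char='b'
After 7 (j): row=2 col=5 char='s'

Answer: sky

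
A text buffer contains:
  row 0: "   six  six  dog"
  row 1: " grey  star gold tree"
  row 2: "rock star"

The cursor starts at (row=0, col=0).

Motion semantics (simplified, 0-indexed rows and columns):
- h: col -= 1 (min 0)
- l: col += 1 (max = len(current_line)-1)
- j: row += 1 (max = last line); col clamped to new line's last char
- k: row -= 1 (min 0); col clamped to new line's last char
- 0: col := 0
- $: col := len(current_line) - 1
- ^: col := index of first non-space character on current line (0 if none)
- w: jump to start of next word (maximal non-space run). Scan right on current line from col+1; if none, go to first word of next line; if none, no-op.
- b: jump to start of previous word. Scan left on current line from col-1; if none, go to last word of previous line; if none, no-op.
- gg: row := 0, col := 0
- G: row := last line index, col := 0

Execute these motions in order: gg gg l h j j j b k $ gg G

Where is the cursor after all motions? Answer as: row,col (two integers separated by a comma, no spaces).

After 1 (gg): row=0 col=0 char='_'
After 2 (gg): row=0 col=0 char='_'
After 3 (l): row=0 col=1 char='_'
After 4 (h): row=0 col=0 char='_'
After 5 (j): row=1 col=0 char='_'
After 6 (j): row=2 col=0 char='r'
After 7 (j): row=2 col=0 char='r'
After 8 (b): row=1 col=17 char='t'
After 9 (k): row=0 col=15 char='g'
After 10 ($): row=0 col=15 char='g'
After 11 (gg): row=0 col=0 char='_'
After 12 (G): row=2 col=0 char='r'

Answer: 2,0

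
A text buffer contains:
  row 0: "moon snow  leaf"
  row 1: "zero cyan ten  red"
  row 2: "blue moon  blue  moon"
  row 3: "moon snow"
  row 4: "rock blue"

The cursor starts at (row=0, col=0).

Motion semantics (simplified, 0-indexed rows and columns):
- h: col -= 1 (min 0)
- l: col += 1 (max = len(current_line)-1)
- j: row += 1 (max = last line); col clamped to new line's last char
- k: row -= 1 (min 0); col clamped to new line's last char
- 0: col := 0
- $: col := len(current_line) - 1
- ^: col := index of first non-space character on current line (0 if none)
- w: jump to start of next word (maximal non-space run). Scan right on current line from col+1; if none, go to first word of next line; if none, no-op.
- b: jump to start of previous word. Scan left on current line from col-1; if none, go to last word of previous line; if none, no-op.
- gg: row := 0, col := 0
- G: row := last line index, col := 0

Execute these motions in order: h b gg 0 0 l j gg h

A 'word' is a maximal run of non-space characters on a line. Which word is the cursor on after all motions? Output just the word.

After 1 (h): row=0 col=0 char='m'
After 2 (b): row=0 col=0 char='m'
After 3 (gg): row=0 col=0 char='m'
After 4 (0): row=0 col=0 char='m'
After 5 (0): row=0 col=0 char='m'
After 6 (l): row=0 col=1 char='o'
After 7 (j): row=1 col=1 char='e'
After 8 (gg): row=0 col=0 char='m'
After 9 (h): row=0 col=0 char='m'

Answer: moon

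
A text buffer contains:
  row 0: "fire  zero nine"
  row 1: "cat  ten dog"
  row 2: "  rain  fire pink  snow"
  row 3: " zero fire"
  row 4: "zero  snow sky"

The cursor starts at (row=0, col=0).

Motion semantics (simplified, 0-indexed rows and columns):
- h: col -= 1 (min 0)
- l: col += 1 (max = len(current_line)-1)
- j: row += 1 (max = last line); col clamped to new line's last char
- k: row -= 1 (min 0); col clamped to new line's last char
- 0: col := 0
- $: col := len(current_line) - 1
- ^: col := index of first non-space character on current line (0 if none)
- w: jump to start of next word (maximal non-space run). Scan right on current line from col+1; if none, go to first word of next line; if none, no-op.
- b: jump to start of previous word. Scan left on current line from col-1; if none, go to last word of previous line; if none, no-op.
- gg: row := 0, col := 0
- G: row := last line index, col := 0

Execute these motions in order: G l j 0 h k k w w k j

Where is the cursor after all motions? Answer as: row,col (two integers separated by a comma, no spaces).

After 1 (G): row=4 col=0 char='z'
After 2 (l): row=4 col=1 char='e'
After 3 (j): row=4 col=1 char='e'
After 4 (0): row=4 col=0 char='z'
After 5 (h): row=4 col=0 char='z'
After 6 (k): row=3 col=0 char='_'
After 7 (k): row=2 col=0 char='_'
After 8 (w): row=2 col=2 char='r'
After 9 (w): row=2 col=8 char='f'
After 10 (k): row=1 col=8 char='_'
After 11 (j): row=2 col=8 char='f'

Answer: 2,8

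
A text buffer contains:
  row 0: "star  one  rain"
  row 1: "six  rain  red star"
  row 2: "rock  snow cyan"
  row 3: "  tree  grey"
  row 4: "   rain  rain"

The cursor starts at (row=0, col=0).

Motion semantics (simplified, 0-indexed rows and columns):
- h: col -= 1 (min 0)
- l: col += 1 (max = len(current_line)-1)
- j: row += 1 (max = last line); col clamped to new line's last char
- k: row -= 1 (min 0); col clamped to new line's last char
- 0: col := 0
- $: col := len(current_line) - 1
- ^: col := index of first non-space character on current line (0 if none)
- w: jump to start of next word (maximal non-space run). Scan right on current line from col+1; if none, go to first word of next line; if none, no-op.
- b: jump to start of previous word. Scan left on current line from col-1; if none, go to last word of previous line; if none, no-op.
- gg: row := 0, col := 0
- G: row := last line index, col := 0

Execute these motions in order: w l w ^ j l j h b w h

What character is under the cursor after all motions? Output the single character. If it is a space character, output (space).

Answer: r

Derivation:
After 1 (w): row=0 col=6 char='o'
After 2 (l): row=0 col=7 char='n'
After 3 (w): row=0 col=11 char='r'
After 4 (^): row=0 col=0 char='s'
After 5 (j): row=1 col=0 char='s'
After 6 (l): row=1 col=1 char='i'
After 7 (j): row=2 col=1 char='o'
After 8 (h): row=2 col=0 char='r'
After 9 (b): row=1 col=15 char='s'
After 10 (w): row=2 col=0 char='r'
After 11 (h): row=2 col=0 char='r'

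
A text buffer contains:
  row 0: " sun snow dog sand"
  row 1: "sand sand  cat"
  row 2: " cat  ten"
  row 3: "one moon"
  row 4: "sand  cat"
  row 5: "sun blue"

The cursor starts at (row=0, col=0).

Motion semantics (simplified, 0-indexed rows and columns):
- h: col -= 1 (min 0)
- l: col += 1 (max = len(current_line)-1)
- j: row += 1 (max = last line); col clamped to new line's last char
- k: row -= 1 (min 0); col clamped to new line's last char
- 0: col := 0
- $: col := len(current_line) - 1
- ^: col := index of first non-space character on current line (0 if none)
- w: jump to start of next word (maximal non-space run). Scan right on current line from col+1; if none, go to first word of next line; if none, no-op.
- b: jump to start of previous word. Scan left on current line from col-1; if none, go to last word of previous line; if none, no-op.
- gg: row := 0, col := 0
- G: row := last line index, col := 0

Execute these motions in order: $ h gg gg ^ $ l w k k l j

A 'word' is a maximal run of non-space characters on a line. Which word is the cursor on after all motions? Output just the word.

Answer: sand

Derivation:
After 1 ($): row=0 col=17 char='d'
After 2 (h): row=0 col=16 char='n'
After 3 (gg): row=0 col=0 char='_'
After 4 (gg): row=0 col=0 char='_'
After 5 (^): row=0 col=1 char='s'
After 6 ($): row=0 col=17 char='d'
After 7 (l): row=0 col=17 char='d'
After 8 (w): row=1 col=0 char='s'
After 9 (k): row=0 col=0 char='_'
After 10 (k): row=0 col=0 char='_'
After 11 (l): row=0 col=1 char='s'
After 12 (j): row=1 col=1 char='a'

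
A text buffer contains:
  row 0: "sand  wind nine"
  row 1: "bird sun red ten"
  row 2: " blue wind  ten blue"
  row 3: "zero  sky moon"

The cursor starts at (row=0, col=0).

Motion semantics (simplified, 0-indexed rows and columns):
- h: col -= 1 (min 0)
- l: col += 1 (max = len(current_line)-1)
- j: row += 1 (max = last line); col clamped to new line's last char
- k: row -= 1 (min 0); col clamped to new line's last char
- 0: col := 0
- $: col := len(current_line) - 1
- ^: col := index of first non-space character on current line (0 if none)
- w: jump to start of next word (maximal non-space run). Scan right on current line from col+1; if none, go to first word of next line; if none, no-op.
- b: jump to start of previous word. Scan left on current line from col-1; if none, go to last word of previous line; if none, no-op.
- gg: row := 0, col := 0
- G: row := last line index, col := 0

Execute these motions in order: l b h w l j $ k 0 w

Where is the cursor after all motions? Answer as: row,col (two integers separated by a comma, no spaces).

After 1 (l): row=0 col=1 char='a'
After 2 (b): row=0 col=0 char='s'
After 3 (h): row=0 col=0 char='s'
After 4 (w): row=0 col=6 char='w'
After 5 (l): row=0 col=7 char='i'
After 6 (j): row=1 col=7 char='n'
After 7 ($): row=1 col=15 char='n'
After 8 (k): row=0 col=14 char='e'
After 9 (0): row=0 col=0 char='s'
After 10 (w): row=0 col=6 char='w'

Answer: 0,6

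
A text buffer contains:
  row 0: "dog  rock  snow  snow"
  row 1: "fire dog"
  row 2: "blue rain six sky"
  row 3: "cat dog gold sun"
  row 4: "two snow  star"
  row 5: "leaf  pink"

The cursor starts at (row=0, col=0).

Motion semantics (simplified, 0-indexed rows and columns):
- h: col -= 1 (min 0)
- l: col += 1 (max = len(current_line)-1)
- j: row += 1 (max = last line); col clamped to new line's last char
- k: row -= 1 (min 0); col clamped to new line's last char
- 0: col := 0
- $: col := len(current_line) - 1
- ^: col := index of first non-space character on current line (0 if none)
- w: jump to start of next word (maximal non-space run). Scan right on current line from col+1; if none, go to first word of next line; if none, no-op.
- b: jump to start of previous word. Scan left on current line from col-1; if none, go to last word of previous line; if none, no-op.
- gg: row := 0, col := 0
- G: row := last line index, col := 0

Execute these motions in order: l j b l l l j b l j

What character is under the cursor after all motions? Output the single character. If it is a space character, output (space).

Answer: a

Derivation:
After 1 (l): row=0 col=1 char='o'
After 2 (j): row=1 col=1 char='i'
After 3 (b): row=1 col=0 char='f'
After 4 (l): row=1 col=1 char='i'
After 5 (l): row=1 col=2 char='r'
After 6 (l): row=1 col=3 char='e'
After 7 (j): row=2 col=3 char='e'
After 8 (b): row=2 col=0 char='b'
After 9 (l): row=2 col=1 char='l'
After 10 (j): row=3 col=1 char='a'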